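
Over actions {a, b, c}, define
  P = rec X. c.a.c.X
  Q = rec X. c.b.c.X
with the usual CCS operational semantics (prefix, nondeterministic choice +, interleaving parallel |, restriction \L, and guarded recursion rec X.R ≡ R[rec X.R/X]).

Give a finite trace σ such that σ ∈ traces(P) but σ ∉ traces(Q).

ca

Reachable graph of P (3 states):
  u0 = rec X. c.a.c.X | =c=> u1
  u1 = a.c.(rec X. c.a.c.X) | =a=> u2
  u2 = c.(rec X. c.a.c.X) | =c=> u0
Reachable graph of Q (3 states):
  v0 = rec X. c.b.c.X | =c=> v1
  v1 = b.c.(rec X. c.b.c.X) | =b=> v2
  v2 = c.(rec X. c.b.c.X) | =c=> v0
Executing ca from P (initial set {u0}):
  [1] c ⇒ {u1}
  [2] a ⇒ {u2}
  ✓ P
Executing ca from Q (initial set {v0}):
  [1] c ⇒ {v1}
  [2] a ⇒ ∅ (Q stuck)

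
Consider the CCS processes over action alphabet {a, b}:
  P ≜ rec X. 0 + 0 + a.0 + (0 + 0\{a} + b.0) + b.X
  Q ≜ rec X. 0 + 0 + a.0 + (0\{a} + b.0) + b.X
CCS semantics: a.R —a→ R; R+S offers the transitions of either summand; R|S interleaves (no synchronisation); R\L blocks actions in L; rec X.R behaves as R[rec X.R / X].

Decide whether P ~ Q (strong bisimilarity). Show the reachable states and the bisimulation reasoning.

LTS(P): 2 reachable states
  s0 = rec X. 0 + 0 + a.0 + (0 + 0\{a} + b.0) + b.X ⊢ --a--▸ s1, --b--▸ s0, --b--▸ s1
  s1 = 0 ⊢ ·
LTS(Q): 2 reachable states
  t0 = rec X. 0 + 0 + a.0 + (0\{a} + b.0) + b.X ⊢ --a--▸ t1, --b--▸ t0, --b--▸ t1
  t1 = 0 ⊢ ·
Partition-refinement fixed point:
  B0 = {s0, t0}
  B1 = {s1, t1}
s0 ∈ B0, t0 ∈ B0 → same block

bisimilar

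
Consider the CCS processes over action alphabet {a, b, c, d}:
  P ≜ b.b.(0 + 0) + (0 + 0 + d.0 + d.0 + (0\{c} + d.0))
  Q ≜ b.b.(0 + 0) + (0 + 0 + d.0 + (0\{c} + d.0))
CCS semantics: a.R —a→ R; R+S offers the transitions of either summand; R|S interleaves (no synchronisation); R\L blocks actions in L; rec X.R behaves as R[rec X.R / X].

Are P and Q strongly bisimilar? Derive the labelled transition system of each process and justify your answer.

Reachable graph of P (4 states):
  u0 = b.b.(0 + 0) + (0 + 0 + d.0 + d.0 + (0\{c} + d.0)) ⊢ —b→ u1, —d→ u2
  u1 = b.(0 + 0) ⊢ —b→ u3
  u2 = 0 ⊢ ·
  u3 = 0 + 0 ⊢ ·
Reachable graph of Q (4 states):
  v0 = b.b.(0 + 0) + (0 + 0 + d.0 + (0\{c} + d.0)) ⊢ —b→ v1, —d→ v2
  v1 = b.(0 + 0) ⊢ —b→ v3
  v2 = 0 ⊢ ·
  v3 = 0 + 0 ⊢ ·
Bisimilarity quotient blocks:
  B0 = {u0, v0}
  B1 = {u1, v1}
  B2 = {u2, u3, v2, v3}
u0 ∈ B0, v0 ∈ B0 → same block

P ~ Q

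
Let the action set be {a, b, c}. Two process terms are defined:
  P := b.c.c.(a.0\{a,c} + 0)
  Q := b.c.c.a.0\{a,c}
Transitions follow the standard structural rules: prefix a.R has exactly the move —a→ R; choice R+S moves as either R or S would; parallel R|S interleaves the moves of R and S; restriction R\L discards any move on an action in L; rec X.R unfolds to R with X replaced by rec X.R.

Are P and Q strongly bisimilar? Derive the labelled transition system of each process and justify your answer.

LTS(P): 5 reachable states
  u0 = b.c.c.(a.0\{a,c} + 0) :: —b→ u1
  u1 = c.c.(a.0\{a,c} + 0) :: —c→ u2
  u2 = c.(a.0\{a,c} + 0) :: —c→ u3
  u3 = a.0\{a,c} + 0 :: —a→ u4
  u4 = 0\{a,c} :: deadlocked
LTS(Q): 5 reachable states
  v0 = b.c.c.a.0\{a,c} :: —b→ v1
  v1 = c.c.a.0\{a,c} :: —c→ v2
  v2 = c.a.0\{a,c} :: —c→ v3
  v3 = a.0\{a,c} :: —a→ v4
  v4 = 0\{a,c} :: deadlocked
Bisimilarity quotient blocks:
  B0 = {u0, v0}
  B1 = {u1, v1}
  B2 = {u2, v2}
  B3 = {u3, v3}
  B4 = {u4, v4}
u0 ∈ B0, v0 ∈ B0 → same block

YES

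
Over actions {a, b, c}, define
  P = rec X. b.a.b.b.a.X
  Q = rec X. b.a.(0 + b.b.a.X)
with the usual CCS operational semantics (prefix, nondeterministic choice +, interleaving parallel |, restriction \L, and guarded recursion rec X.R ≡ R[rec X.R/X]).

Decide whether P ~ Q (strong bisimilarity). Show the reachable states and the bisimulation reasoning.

bisimilar

Reachable graph of P (5 states):
  m0 = rec X. b.a.b.b.a.X ⊢ --b--▸ m1
  m1 = a.b.b.a.(rec X. b.a.b.b.a.X) ⊢ --a--▸ m2
  m2 = b.b.a.(rec X. b.a.b.b.a.X) ⊢ --b--▸ m3
  m3 = b.a.(rec X. b.a.b.b.a.X) ⊢ --b--▸ m4
  m4 = a.(rec X. b.a.b.b.a.X) ⊢ --a--▸ m0
Reachable graph of Q (5 states):
  n0 = rec X. b.a.(0 + b.b.a.X) ⊢ --b--▸ n1
  n1 = a.(0 + b.b.a.(rec X. b.a.(0 + b.b.a.X))) ⊢ --a--▸ n2
  n2 = 0 + b.b.a.(rec X. b.a.(0 + b.b.a.X)) ⊢ --b--▸ n3
  n3 = b.a.(rec X. b.a.(0 + b.b.a.X)) ⊢ --b--▸ n4
  n4 = a.(rec X. b.a.(0 + b.b.a.X)) ⊢ --a--▸ n0
Coarsest stable partition (strong bisimilarity classes):
  B0 = {m0, n0}
  B1 = {m1, n1}
  B2 = {m2, n2}
  B3 = {m3, n3}
  B4 = {m4, n4}
m0 ∈ B0, n0 ∈ B0 → same block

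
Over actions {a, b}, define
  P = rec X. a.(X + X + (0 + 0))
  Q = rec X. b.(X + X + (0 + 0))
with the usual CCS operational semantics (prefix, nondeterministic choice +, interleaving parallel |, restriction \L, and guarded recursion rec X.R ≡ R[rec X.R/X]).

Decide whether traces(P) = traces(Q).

NO — witness ⟨a⟩

P's transition system — 2 states:
  u0 = rec X. a.(X + X + (0 + 0)) | -a-> u1
  u1 = (rec X. a.(X + X + (0 + 0))) + (rec X. a.(X + X + (0 + 0))) + (0 + 0) | -a-> u1
Q's transition system — 2 states:
  v0 = rec X. b.(X + X + (0 + 0)) | -b-> v1
  v1 = (rec X. b.(X + X + (0 + 0))) + (rec X. b.(X + X + (0 + 0))) + (0 + 0) | -b-> v1
Trace ⟨a⟩ through P, begin at {u0}:
  step 1 (a): {u1}
  — P admits the full trace.
Trace ⟨a⟩ through Q, begin at {v0}:
  step 1 (a): ∅ (Q stuck)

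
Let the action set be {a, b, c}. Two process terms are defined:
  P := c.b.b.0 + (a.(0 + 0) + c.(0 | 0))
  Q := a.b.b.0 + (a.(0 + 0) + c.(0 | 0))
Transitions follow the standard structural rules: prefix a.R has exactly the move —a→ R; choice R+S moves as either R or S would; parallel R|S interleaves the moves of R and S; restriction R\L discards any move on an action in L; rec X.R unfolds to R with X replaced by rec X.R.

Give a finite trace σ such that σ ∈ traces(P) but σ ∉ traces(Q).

Reachable graph of P (6 states):
  u0 = c.b.b.0 + (a.(0 + 0) + c.(0 | 0)) → -a-> u1, -c-> u2, -c-> u3
  u1 = 0 + 0 → ∅
  u2 = 0 | 0 → ∅
  u3 = b.b.0 → -b-> u4
  u4 = b.0 → -b-> u5
  u5 = 0 → ∅
Reachable graph of Q (6 states):
  v0 = a.b.b.0 + (a.(0 + 0) + c.(0 | 0)) → -a-> v1, -a-> v2, -c-> v3
  v1 = 0 + 0 → ∅
  v2 = b.b.0 → -b-> v4
  v3 = 0 | 0 → ∅
  v4 = b.0 → -b-> v5
  v5 = 0 → ∅
Run σ = ⟨cb⟩ on P: start {u0}
  [1] c ⇒ {u2, u3}
  [2] b ⇒ {u4}
  — P admits the full trace.
Run σ = ⟨cb⟩ on Q: start {v0}
  [1] c ⇒ {v3}
  [2] b ⇒ ∅  — Q cannot continue

cb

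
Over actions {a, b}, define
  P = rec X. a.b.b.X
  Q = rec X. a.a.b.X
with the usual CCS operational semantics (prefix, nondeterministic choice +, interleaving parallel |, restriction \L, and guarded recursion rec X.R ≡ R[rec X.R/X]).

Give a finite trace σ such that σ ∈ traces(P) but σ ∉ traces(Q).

LTS(P): 3 reachable states
  s0 = rec X. a.b.b.X | =a=> s1
  s1 = b.b.(rec X. a.b.b.X) | =b=> s2
  s2 = b.(rec X. a.b.b.X) | =b=> s0
LTS(Q): 3 reachable states
  t0 = rec X. a.a.b.X | =a=> t1
  t1 = a.b.(rec X. a.a.b.X) | =a=> t2
  t2 = b.(rec X. a.a.b.X) | =b=> t0
Run σ = ⟨ab⟩ on P: start {s0}
  step 1 (a): {s1}
  step 2 (b): {s2}
  ✓ P
Run σ = ⟨ab⟩ on Q: start {t0}
  step 1 (a): {t1}
  step 2 (b): ∅  — Q cannot continue

ab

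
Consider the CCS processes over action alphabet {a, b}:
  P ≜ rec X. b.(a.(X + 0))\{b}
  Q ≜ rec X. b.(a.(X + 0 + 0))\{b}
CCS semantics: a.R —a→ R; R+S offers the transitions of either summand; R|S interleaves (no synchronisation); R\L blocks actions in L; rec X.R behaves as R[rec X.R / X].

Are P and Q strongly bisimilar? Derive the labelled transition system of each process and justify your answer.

P's transition system — 3 states:
  m0 = rec X. b.(a.(X + 0))\{b} | ··b··> m1
  m1 = (a.((rec X. b.(a.(X + 0))\{b}) + 0))\{b} | ··a··> m2
  m2 = ((rec X. b.(a.(X + 0))\{b}) + 0)\{b} | stopped
Q's transition system — 3 states:
  n0 = rec X. b.(a.(X + 0 + 0))\{b} | ··b··> n1
  n1 = (a.((rec X. b.(a.(X + 0 + 0))\{b}) + 0 + 0))\{b} | ··a··> n2
  n2 = ((rec X. b.(a.(X + 0 + 0))\{b}) + 0 + 0)\{b} | stopped
Partition-refinement fixed point:
  B0 = {m0, n0}
  B1 = {m1, n1}
  B2 = {m2, n2}
m0 ∈ B0, n0 ∈ B0 → same block

bisimilar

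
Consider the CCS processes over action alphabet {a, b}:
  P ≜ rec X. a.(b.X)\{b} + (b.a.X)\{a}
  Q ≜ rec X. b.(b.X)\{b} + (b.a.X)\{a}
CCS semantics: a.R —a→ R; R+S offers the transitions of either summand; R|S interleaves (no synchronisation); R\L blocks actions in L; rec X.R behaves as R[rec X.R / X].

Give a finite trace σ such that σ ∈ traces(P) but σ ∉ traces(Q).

a

P's transition system — 3 states:
  m0 = rec X. a.(b.X)\{b} + (b.a.X)\{a} :: ··a··> m1, ··b··> m2
  m1 = (b.(rec X. a.(b.X)\{b} + (b.a.X)\{a}))\{b} :: ∅
  m2 = (a.(rec X. a.(b.X)\{b} + (b.a.X)\{a}))\{a} :: ∅
Q's transition system — 3 states:
  n0 = rec X. b.(b.X)\{b} + (b.a.X)\{a} :: ··b··> n1, ··b··> n2
  n1 = (a.(rec X. b.(b.X)\{b} + (b.a.X)\{a}))\{a} :: ∅
  n2 = (b.(rec X. b.(b.X)\{b} + (b.a.X)\{a}))\{b} :: ∅
Executing a from P (initial set {m0}):
  step 1 (a): {m1}
  — P admits the full trace.
Executing a from Q (initial set {n0}):
  step 1 (a): ∅ (Q stuck)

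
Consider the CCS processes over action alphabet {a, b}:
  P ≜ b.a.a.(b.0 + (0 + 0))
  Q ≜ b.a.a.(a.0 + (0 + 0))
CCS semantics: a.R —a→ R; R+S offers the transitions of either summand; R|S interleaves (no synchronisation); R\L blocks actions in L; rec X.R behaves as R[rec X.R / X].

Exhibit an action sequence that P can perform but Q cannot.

baab

LTS(P): 5 reachable states
  m0 = b.a.a.(b.0 + (0 + 0)) has moves —b→ m1
  m1 = a.a.(b.0 + (0 + 0)) has moves —a→ m2
  m2 = a.(b.0 + (0 + 0)) has moves —a→ m3
  m3 = b.0 + (0 + 0) has moves —b→ m4
  m4 = 0 has moves ·
LTS(Q): 5 reachable states
  n0 = b.a.a.(a.0 + (0 + 0)) has moves —b→ n1
  n1 = a.a.(a.0 + (0 + 0)) has moves —a→ n2
  n2 = a.(a.0 + (0 + 0)) has moves —a→ n3
  n3 = a.0 + (0 + 0) has moves —a→ n4
  n4 = 0 has moves ·
Executing baab from P (initial set {m0}):
  after b @ step 1: {m1}
  after a @ step 2: {m2}
  after a @ step 3: {m3}
  after b @ step 4: {m4}
  — P admits the full trace.
Executing baab from Q (initial set {n0}):
  after b @ step 1: {n1}
  after a @ step 2: {n2}
  after a @ step 3: {n3}
  after b @ step 4: ∅ (Q stuck)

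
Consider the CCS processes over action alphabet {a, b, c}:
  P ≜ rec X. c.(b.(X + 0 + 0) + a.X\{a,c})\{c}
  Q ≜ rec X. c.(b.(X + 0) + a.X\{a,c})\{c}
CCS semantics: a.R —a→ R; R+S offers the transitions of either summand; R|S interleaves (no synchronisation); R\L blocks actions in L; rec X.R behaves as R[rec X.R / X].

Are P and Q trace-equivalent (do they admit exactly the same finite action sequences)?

YES

LTS(P): 4 reachable states
  s0 = rec X. c.(b.(X + 0 + 0) + a.X\{a,c})\{c} has moves ··c··> s1
  s1 = (b.((rec X. c.(b.(X + 0 + 0) + a.X\{a,c})\{c}) + 0 + 0) + a.(rec X. c.(b.(X + 0 + 0) + a.X\{a,c})\{c})\{a,c})\{c} has moves ··a··> s2, ··b··> s3
  s2 = (rec X. c.(b.(X + 0 + 0) + a.X\{a,c})\{c})\{a,c}\{c} has moves ∅
  s3 = ((rec X. c.(b.(X + 0 + 0) + a.X\{a,c})\{c}) + 0 + 0)\{c} has moves ∅
LTS(Q): 4 reachable states
  t0 = rec X. c.(b.(X + 0) + a.X\{a,c})\{c} has moves ··c··> t1
  t1 = (b.((rec X. c.(b.(X + 0) + a.X\{a,c})\{c}) + 0) + a.(rec X. c.(b.(X + 0) + a.X\{a,c})\{c})\{a,c})\{c} has moves ··a··> t2, ··b··> t3
  t2 = (rec X. c.(b.(X + 0) + a.X\{a,c})\{c})\{a,c}\{c} has moves ∅
  t3 = ((rec X. c.(b.(X + 0) + a.X\{a,c})\{c}) + 0)\{c} has moves ∅
Partition-refinement fixed point:
  B0 = {s0, t0}
  B1 = {s1, t1}
  B2 = {s2, s3, t2, t3}
s0 ∈ B0, t0 ∈ B0 → same block
Bisimilar ⇒ trace-equivalent.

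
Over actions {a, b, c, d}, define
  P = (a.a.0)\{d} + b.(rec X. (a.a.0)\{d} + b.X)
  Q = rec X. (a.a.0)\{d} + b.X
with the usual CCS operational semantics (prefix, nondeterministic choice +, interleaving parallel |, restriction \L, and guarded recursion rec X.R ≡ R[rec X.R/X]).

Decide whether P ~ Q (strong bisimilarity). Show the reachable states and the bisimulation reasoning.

P ~ Q

LTS(P): 4 reachable states
  m0 = (a.a.0)\{d} + b.(rec X. (a.a.0)\{d} + b.X) ⊢ —a→ m1, —b→ m2
  m1 = (a.0)\{d} ⊢ —a→ m3
  m2 = rec X. (a.a.0)\{d} + b.X ⊢ —a→ m1, —b→ m2
  m3 = 0\{d} ⊢ deadlocked
LTS(Q): 3 reachable states
  n0 = rec X. (a.a.0)\{d} + b.X ⊢ —a→ n1, —b→ n0
  n1 = (a.0)\{d} ⊢ —a→ n2
  n2 = 0\{d} ⊢ deadlocked
Bisimilarity quotient blocks:
  B0 = {m0, m2, n0}
  B1 = {m1, n1}
  B2 = {m3, n2}
m0 ∈ B0, n0 ∈ B0 → same block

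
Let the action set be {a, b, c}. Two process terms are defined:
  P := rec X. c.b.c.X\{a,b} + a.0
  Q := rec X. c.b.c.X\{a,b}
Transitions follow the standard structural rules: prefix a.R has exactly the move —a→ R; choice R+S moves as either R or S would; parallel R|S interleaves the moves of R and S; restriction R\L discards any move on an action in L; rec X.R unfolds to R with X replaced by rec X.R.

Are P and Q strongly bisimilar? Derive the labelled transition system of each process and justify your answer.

not bisimilar

LTS(P): 6 reachable states
  s0 = rec X. c.b.c.X\{a,b} + a.0 | —a→ s1, —c→ s2
  s1 = 0 | ·
  s2 = b.c.(rec X. c.b.c.X\{a,b} + a.0)\{a,b} | —b→ s3
  s3 = c.(rec X. c.b.c.X\{a,b} + a.0)\{a,b} | —c→ s4
  s4 = (rec X. c.b.c.X\{a,b} + a.0)\{a,b} | —c→ s5
  s5 = (b.c.(rec X. c.b.c.X\{a,b} + a.0)\{a,b})\{a,b} | ·
LTS(Q): 5 reachable states
  t0 = rec X. c.b.c.X\{a,b} | —c→ t1
  t1 = b.c.(rec X. c.b.c.X\{a,b})\{a,b} | —b→ t2
  t2 = c.(rec X. c.b.c.X\{a,b})\{a,b} | —c→ t3
  t3 = (rec X. c.b.c.X\{a,b})\{a,b} | —c→ t4
  t4 = (b.c.(rec X. c.b.c.X\{a,b})\{a,b})\{a,b} | ·
Partition-refinement fixed point:
  B0 = {s0}
  B1 = {s1, s5, t4}
  B2 = {s2, t1}
  B3 = {s3, t2}
  B4 = {s4, t3}
  B5 = {t0}
s0 ∈ B0, t0 ∈ B5 → different blocks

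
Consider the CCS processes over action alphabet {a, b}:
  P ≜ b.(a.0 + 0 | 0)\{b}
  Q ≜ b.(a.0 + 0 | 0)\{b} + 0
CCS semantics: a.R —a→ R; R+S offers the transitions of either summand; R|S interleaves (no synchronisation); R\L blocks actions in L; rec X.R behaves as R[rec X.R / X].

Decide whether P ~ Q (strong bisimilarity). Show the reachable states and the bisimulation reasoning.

LTS(P): 3 reachable states
  s0 = b.(a.0 + 0 | 0)\{b} has moves =b=> s1
  s1 = (a.0 + 0 | 0)\{b} has moves =a=> s2
  s2 = 0\{b} has moves stopped
LTS(Q): 3 reachable states
  t0 = b.(a.0 + 0 | 0)\{b} + 0 has moves =b=> t1
  t1 = (a.0 + 0 | 0)\{b} has moves =a=> t2
  t2 = 0\{b} has moves stopped
Partition-refinement fixed point:
  B0 = {s0, t0}
  B1 = {s1, t1}
  B2 = {s2, t2}
s0 ∈ B0, t0 ∈ B0 → same block

P ~ Q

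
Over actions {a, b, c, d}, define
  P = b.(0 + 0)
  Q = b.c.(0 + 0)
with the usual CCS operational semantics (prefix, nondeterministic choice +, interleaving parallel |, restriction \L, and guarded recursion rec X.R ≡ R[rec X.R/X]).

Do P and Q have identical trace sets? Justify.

LTS(P): 2 reachable states
  p0 = b.(0 + 0) | --b--▸ p1
  p1 = 0 + 0 | (no moves)
LTS(Q): 3 reachable states
  q0 = b.c.(0 + 0) | --b--▸ q1
  q1 = c.(0 + 0) | --c--▸ q2
  q2 = 0 + 0 | (no moves)
Executing bc from Q (initial set {q0}):
  step 1 (b): {q1}
  step 2 (c): {q2}
  ✓ Q
Executing bc from P (initial set {p0}):
  step 1 (b): {p1}
  step 2 (c): ∅  — P cannot continue

trace-distinct — witness ⟨bc⟩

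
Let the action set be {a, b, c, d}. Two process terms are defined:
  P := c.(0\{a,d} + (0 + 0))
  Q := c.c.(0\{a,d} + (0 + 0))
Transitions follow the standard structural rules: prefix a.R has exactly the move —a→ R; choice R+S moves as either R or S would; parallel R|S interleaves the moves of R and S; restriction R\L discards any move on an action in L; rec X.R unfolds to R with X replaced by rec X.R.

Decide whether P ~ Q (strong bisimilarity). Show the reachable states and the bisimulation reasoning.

Reachable graph of P (2 states):
  s0 = c.(0\{a,d} + (0 + 0)) → -c-> s1
  s1 = 0\{a,d} + (0 + 0) → stopped
Reachable graph of Q (3 states):
  t0 = c.c.(0\{a,d} + (0 + 0)) → -c-> t1
  t1 = c.(0\{a,d} + (0 + 0)) → -c-> t2
  t2 = 0\{a,d} + (0 + 0) → stopped
Coarsest stable partition (strong bisimilarity classes):
  B0 = {s0, t1}
  B1 = {s1, t2}
  B2 = {t0}
s0 ∈ B0, t0 ∈ B2 → different blocks

not bisimilar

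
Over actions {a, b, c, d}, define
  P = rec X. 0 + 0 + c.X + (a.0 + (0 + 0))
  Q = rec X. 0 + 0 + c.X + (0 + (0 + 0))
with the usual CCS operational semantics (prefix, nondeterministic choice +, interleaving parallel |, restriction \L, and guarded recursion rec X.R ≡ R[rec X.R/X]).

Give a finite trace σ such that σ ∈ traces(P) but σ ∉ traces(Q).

a

Reachable graph of P (2 states):
  p0 = rec X. 0 + 0 + c.X + (a.0 + (0 + 0)) | —a→ p1, —c→ p0
  p1 = 0 | ·
Reachable graph of Q (1 states):
  q0 = rec X. 0 + 0 + c.X + (0 + (0 + 0)) | —c→ q0
Run σ = ⟨a⟩ on P: start {p0}
  step 1 (a): {p1}
  ✓ P
Run σ = ⟨a⟩ on Q: start {q0}
  step 1 (a): ∅ (Q stuck)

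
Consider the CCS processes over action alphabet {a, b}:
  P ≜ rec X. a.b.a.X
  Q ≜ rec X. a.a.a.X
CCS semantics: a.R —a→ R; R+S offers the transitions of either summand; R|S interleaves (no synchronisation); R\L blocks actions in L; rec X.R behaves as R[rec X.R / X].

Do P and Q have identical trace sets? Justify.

traces(P) ≠ traces(Q) — witness ⟨ab⟩

Reachable graph of P (3 states):
  m0 = rec X. a.b.a.X has moves -a-> m1
  m1 = b.a.(rec X. a.b.a.X) has moves -b-> m2
  m2 = a.(rec X. a.b.a.X) has moves -a-> m0
Reachable graph of Q (3 states):
  n0 = rec X. a.a.a.X has moves -a-> n1
  n1 = a.a.(rec X. a.a.a.X) has moves -a-> n2
  n2 = a.(rec X. a.a.a.X) has moves -a-> n0
Trace ⟨ab⟩ through P, begin at {m0}:
  after a @ step 1: {m1}
  after b @ step 2: {m2}
  P completes σ.
Trace ⟨ab⟩ through Q, begin at {n0}:
  after a @ step 1: {n1}
  after b @ step 2: ∅ (Q stuck)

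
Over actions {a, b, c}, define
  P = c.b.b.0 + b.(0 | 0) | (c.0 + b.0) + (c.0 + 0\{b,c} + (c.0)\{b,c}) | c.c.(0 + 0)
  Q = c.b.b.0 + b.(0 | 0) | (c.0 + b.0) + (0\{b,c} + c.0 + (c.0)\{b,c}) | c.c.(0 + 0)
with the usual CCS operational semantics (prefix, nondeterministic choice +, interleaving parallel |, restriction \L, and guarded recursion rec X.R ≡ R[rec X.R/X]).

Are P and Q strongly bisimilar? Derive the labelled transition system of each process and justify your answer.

Reachable graph of P (12 states):
  s0 = c.b.b.0 + b.(0 | 0) | (c.0 + b.0) + (c.0 + 0\{b,c} + (c.0)\{b,c}) | c.c.(0 + 0) ⊢ —b→ s1, —b→ s2, —c→ s2, —c→ s3, —c→ s4, —c→ s5
  s1 = 0 | 0 | (c.0 + b.0) ⊢ —b→ s6, —c→ s6
  s2 = b.(0 | 0) | 0 ⊢ —b→ s6
  s3 = (c.0 + 0\{b,c} + (c.0)\{b,c}) | c.(0 + 0) ⊢ —c→ s7, —c→ s8
  s4 = 0 | c.c.(0 + 0) ⊢ —c→ s8
  s5 = b.b.0 ⊢ —b→ s9
  s6 = 0 | 0 | 0 ⊢ deadlocked
  s7 = (c.0 + 0\{b,c} + (c.0)\{b,c}) | (0 + 0) ⊢ —c→ s10
  s8 = 0 | c.(0 + 0) ⊢ —c→ s10
  s9 = b.0 ⊢ —b→ s11
  s10 = 0 | (0 + 0) ⊢ deadlocked
  s11 = 0 ⊢ deadlocked
Reachable graph of Q (12 states):
  t0 = c.b.b.0 + b.(0 | 0) | (c.0 + b.0) + (0\{b,c} + c.0 + (c.0)\{b,c}) | c.c.(0 + 0) ⊢ —b→ t1, —b→ t2, —c→ t2, —c→ t3, —c→ t4, —c→ t5
  t1 = 0 | 0 | (c.0 + b.0) ⊢ —b→ t6, —c→ t6
  t2 = b.(0 | 0) | 0 ⊢ —b→ t6
  t3 = (0\{b,c} + c.0 + (c.0)\{b,c}) | c.(0 + 0) ⊢ —c→ t7, —c→ t8
  t4 = 0 | c.c.(0 + 0) ⊢ —c→ t8
  t5 = b.b.0 ⊢ —b→ t9
  t6 = 0 | 0 | 0 ⊢ deadlocked
  t7 = (0\{b,c} + c.0 + (c.0)\{b,c}) | (0 + 0) ⊢ —c→ t10
  t8 = 0 | c.(0 + 0) ⊢ —c→ t10
  t9 = b.0 ⊢ —b→ t11
  t10 = 0 | (0 + 0) ⊢ deadlocked
  t11 = 0 ⊢ deadlocked
Bisimilarity quotient blocks:
  B0 = {s0, t0}
  B1 = {s5, t5}
  B2 = {s2, s9, t2, t9}
  B3 = {s10, s11, s6, t10, t11, t6}
  B4 = {s3, s4, t3, t4}
  B5 = {s7, s8, t7, t8}
  B6 = {s1, t1}
s0 ∈ B0, t0 ∈ B0 → same block

YES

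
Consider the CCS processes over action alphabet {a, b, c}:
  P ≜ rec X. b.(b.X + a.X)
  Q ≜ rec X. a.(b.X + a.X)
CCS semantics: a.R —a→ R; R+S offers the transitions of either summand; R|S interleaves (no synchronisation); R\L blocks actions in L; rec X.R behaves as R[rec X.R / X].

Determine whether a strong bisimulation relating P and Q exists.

P's transition system — 2 states:
  p0 = rec X. b.(b.X + a.X) → —b→ p1
  p1 = b.(rec X. b.(b.X + a.X)) + a.(rec X. b.(b.X + a.X)) → —a→ p0, —b→ p0
Q's transition system — 2 states:
  q0 = rec X. a.(b.X + a.X) → —a→ q1
  q1 = b.(rec X. a.(b.X + a.X)) + a.(rec X. a.(b.X + a.X)) → —a→ q0, —b→ q0
Partition-refinement fixed point:
  B0 = {p0}
  B1 = {p1}
  B2 = {q0}
  B3 = {q1}
p0 ∈ B0, q0 ∈ B2 → different blocks

not bisimilar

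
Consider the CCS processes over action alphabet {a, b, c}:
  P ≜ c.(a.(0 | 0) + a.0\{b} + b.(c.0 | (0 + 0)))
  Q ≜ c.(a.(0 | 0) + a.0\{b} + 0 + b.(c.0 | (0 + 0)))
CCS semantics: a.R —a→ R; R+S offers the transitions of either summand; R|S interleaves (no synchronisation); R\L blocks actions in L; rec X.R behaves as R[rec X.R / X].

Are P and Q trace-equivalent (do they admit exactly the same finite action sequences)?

Reachable graph of P (6 states):
  u0 = c.(a.(0 | 0) + a.0\{b} + b.(c.0 | (0 + 0))) | -c-> u1
  u1 = a.(0 | 0) + a.0\{b} + b.(c.0 | (0 + 0)) | -a-> u2, -a-> u3, -b-> u4
  u2 = 0 | 0 | (no moves)
  u3 = 0\{b} | (no moves)
  u4 = c.0 | (0 + 0) | -c-> u5
  u5 = 0 | (0 + 0) | (no moves)
Reachable graph of Q (6 states):
  v0 = c.(a.(0 | 0) + a.0\{b} + 0 + b.(c.0 | (0 + 0))) | -c-> v1
  v1 = a.(0 | 0) + a.0\{b} + 0 + b.(c.0 | (0 + 0)) | -a-> v2, -a-> v3, -b-> v4
  v2 = 0 | 0 | (no moves)
  v3 = 0\{b} | (no moves)
  v4 = c.0 | (0 + 0) | -c-> v5
  v5 = 0 | (0 + 0) | (no moves)
Partition-refinement fixed point:
  B0 = {u0, v0}
  B1 = {u1, v1}
  B2 = {u2, u3, u5, v2, v3, v5}
  B3 = {u4, v4}
u0 ∈ B0, v0 ∈ B0 → same block
Bisimilar ⇒ trace-equivalent.

trace-equivalent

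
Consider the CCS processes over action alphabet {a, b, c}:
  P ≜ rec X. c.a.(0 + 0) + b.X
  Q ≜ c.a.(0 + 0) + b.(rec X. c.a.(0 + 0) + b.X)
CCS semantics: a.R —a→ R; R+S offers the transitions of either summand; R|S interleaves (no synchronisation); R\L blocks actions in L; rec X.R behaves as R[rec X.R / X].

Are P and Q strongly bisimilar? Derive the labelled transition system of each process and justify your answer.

LTS(P): 3 reachable states
  s0 = rec X. c.a.(0 + 0) + b.X | =b=> s0, =c=> s1
  s1 = a.(0 + 0) | =a=> s2
  s2 = 0 + 0 | stopped
LTS(Q): 4 reachable states
  t0 = c.a.(0 + 0) + b.(rec X. c.a.(0 + 0) + b.X) | =b=> t1, =c=> t2
  t1 = rec X. c.a.(0 + 0) + b.X | =b=> t1, =c=> t2
  t2 = a.(0 + 0) | =a=> t3
  t3 = 0 + 0 | stopped
Coarsest stable partition (strong bisimilarity classes):
  B0 = {s0, t0, t1}
  B1 = {s1, t2}
  B2 = {s2, t3}
s0 ∈ B0, t0 ∈ B0 → same block

bisimilar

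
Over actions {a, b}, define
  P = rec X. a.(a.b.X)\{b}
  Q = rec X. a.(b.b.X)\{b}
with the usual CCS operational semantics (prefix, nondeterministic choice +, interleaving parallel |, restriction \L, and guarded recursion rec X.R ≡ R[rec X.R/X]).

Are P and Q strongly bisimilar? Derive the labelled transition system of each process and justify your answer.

P ≁ Q

Reachable graph of P (3 states):
  u0 = rec X. a.(a.b.X)\{b} ⊢ --a--▸ u1
  u1 = (a.b.(rec X. a.(a.b.X)\{b}))\{b} ⊢ --a--▸ u2
  u2 = (b.(rec X. a.(a.b.X)\{b}))\{b} ⊢ ·
Reachable graph of Q (2 states):
  v0 = rec X. a.(b.b.X)\{b} ⊢ --a--▸ v1
  v1 = (b.b.(rec X. a.(b.b.X)\{b}))\{b} ⊢ ·
Partition-refinement fixed point:
  B0 = {u0}
  B1 = {u1, v0}
  B2 = {u2, v1}
u0 ∈ B0, v0 ∈ B1 → different blocks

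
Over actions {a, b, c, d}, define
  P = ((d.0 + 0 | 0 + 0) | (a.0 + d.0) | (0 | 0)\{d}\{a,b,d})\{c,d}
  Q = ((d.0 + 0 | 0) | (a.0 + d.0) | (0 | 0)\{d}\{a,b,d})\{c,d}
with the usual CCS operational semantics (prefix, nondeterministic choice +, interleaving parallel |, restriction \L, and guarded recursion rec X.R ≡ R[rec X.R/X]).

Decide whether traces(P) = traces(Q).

YES

Reachable graph of P (2 states):
  p0 = ((d.0 + 0 | 0 + 0) | (a.0 + d.0) | (0 | 0)\{d}\{a,b,d})\{c,d} → --a--▸ p1
  p1 = ((d.0 + 0 | 0 + 0) | 0 | (0 | 0)\{d}\{a,b,d})\{c,d} → ·
Reachable graph of Q (2 states):
  q0 = ((d.0 + 0 | 0) | (a.0 + d.0) | (0 | 0)\{d}\{a,b,d})\{c,d} → --a--▸ q1
  q1 = ((d.0 + 0 | 0) | 0 | (0 | 0)\{d}\{a,b,d})\{c,d} → ·
Bisimilarity quotient blocks:
  B0 = {p0, q0}
  B1 = {p1, q1}
p0 ∈ B0, q0 ∈ B0 → same block
Bisimilar ⇒ trace-equivalent.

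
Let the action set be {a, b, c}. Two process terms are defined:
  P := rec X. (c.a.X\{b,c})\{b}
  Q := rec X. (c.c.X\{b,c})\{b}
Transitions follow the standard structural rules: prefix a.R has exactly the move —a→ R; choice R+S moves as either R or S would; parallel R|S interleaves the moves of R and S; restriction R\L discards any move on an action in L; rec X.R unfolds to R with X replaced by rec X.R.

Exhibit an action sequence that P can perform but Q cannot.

Reachable graph of P (3 states):
  m0 = rec X. (c.a.X\{b,c})\{b} | —c→ m1
  m1 = (a.(rec X. (c.a.X\{b,c})\{b})\{b,c})\{b} | —a→ m2
  m2 = (rec X. (c.a.X\{b,c})\{b})\{b,c}\{b} | ∅
Reachable graph of Q (3 states):
  n0 = rec X. (c.c.X\{b,c})\{b} | —c→ n1
  n1 = (c.(rec X. (c.c.X\{b,c})\{b})\{b,c})\{b} | —c→ n2
  n2 = (rec X. (c.c.X\{b,c})\{b})\{b,c}\{b} | ∅
Trace ⟨ca⟩ through P, begin at {m0}:
  [1] c ⇒ {m1}
  [2] a ⇒ {m2}
  — P admits the full trace.
Trace ⟨ca⟩ through Q, begin at {n0}:
  [1] c ⇒ {n1}
  [2] a ⇒ no successor for Q

ca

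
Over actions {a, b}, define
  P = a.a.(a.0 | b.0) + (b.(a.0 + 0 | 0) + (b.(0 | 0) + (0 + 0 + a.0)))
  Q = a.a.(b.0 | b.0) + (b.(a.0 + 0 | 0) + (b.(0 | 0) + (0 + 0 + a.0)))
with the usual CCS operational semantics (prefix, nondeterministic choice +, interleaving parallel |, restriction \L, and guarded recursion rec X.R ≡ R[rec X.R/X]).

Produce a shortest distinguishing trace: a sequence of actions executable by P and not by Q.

aaa

P's transition system — 8 states:
  m0 = a.a.(a.0 | b.0) + (b.(a.0 + 0 | 0) + (b.(0 | 0) + (0 + 0 + a.0))) ⊢ =a=> m1, =a=> m2, =b=> m3, =b=> m4
  m1 = 0 ⊢ deadlocked
  m2 = a.(a.0 | b.0) ⊢ =a=> m5
  m3 = 0 | 0 ⊢ deadlocked
  m4 = a.0 + 0 | 0 ⊢ =a=> m1
  m5 = a.0 | b.0 ⊢ =a=> m6, =b=> m7
  m6 = 0 | b.0 ⊢ =b=> m3
  m7 = a.0 | 0 ⊢ =a=> m3
Q's transition system — 8 states:
  n0 = a.a.(b.0 | b.0) + (b.(a.0 + 0 | 0) + (b.(0 | 0) + (0 + 0 + a.0))) ⊢ =a=> n1, =a=> n2, =b=> n3, =b=> n4
  n1 = 0 ⊢ deadlocked
  n2 = a.(b.0 | b.0) ⊢ =a=> n5
  n3 = 0 | 0 ⊢ deadlocked
  n4 = a.0 + 0 | 0 ⊢ =a=> n1
  n5 = b.0 | b.0 ⊢ =b=> n6, =b=> n7
  n6 = 0 | b.0 ⊢ =b=> n3
  n7 = b.0 | 0 ⊢ =b=> n3
Executing aaa from P (initial set {m0}):
  after a @ step 1: {m1, m2}
  after a @ step 2: {m5}
  after a @ step 3: {m6}
  P completes σ.
Executing aaa from Q (initial set {n0}):
  after a @ step 1: {n1, n2}
  after a @ step 2: {n5}
  after a @ step 3: no successor for Q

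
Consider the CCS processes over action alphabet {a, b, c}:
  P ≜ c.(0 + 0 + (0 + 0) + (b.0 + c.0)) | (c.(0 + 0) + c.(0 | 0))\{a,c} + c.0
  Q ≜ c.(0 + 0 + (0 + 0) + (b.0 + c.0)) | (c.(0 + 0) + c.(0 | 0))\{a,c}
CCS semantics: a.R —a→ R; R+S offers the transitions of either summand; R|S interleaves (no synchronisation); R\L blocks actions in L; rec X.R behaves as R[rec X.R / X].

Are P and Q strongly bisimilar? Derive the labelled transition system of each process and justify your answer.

P ≁ Q

P's transition system — 4 states:
  u0 = c.(0 + 0 + (0 + 0) + (b.0 + c.0)) | (c.(0 + 0) + c.(0 | 0))\{a,c} + c.0 has moves --c--▸ u1, --c--▸ u2
  u1 = (0 + 0 + (0 + 0) + (b.0 + c.0)) | (c.(0 + 0) + c.(0 | 0))\{a,c} has moves --b--▸ u3, --c--▸ u3
  u2 = 0 has moves deadlocked
  u3 = 0 | (c.(0 + 0) + c.(0 | 0))\{a,c} has moves deadlocked
Q's transition system — 3 states:
  v0 = c.(0 + 0 + (0 + 0) + (b.0 + c.0)) | (c.(0 + 0) + c.(0 | 0))\{a,c} has moves --c--▸ v1
  v1 = (0 + 0 + (0 + 0) + (b.0 + c.0)) | (c.(0 + 0) + c.(0 | 0))\{a,c} has moves --b--▸ v2, --c--▸ v2
  v2 = 0 | (c.(0 + 0) + c.(0 | 0))\{a,c} has moves deadlocked
Bisimilarity quotient blocks:
  B0 = {u0}
  B1 = {u1, v1}
  B2 = {u2, u3, v2}
  B3 = {v0}
u0 ∈ B0, v0 ∈ B3 → different blocks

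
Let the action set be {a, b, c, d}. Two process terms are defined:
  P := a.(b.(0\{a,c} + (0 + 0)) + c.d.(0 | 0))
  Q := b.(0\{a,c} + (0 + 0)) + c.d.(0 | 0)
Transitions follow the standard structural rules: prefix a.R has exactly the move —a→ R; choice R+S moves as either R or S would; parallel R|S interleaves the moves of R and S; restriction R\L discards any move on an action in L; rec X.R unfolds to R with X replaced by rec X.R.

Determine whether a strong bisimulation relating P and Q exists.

NO

LTS(P): 5 reachable states
  s0 = a.(b.(0\{a,c} + (0 + 0)) + c.d.(0 | 0)) has moves —a→ s1
  s1 = b.(0\{a,c} + (0 + 0)) + c.d.(0 | 0) has moves —b→ s2, —c→ s3
  s2 = 0\{a,c} + (0 + 0) has moves ·
  s3 = d.(0 | 0) has moves —d→ s4
  s4 = 0 | 0 has moves ·
LTS(Q): 4 reachable states
  t0 = b.(0\{a,c} + (0 + 0)) + c.d.(0 | 0) has moves —b→ t1, —c→ t2
  t1 = 0\{a,c} + (0 + 0) has moves ·
  t2 = d.(0 | 0) has moves —d→ t3
  t3 = 0 | 0 has moves ·
Coarsest stable partition (strong bisimilarity classes):
  B0 = {s0}
  B1 = {s1, t0}
  B2 = {s3, t2}
  B3 = {s2, s4, t1, t3}
s0 ∈ B0, t0 ∈ B1 → different blocks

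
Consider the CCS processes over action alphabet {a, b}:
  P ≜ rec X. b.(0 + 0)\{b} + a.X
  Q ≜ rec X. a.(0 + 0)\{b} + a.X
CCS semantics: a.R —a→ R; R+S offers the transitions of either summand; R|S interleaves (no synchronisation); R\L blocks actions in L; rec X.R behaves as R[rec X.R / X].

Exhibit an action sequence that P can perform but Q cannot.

Reachable graph of P (2 states):
  s0 = rec X. b.(0 + 0)\{b} + a.X :: --a--▸ s0, --b--▸ s1
  s1 = (0 + 0)\{b} :: (no moves)
Reachable graph of Q (2 states):
  t0 = rec X. a.(0 + 0)\{b} + a.X :: --a--▸ t0, --a--▸ t1
  t1 = (0 + 0)\{b} :: (no moves)
Run σ = ⟨b⟩ on P: start {s0}
  step 1 (b): {s1}
  P completes σ.
Run σ = ⟨b⟩ on Q: start {t0}
  step 1 (b): ∅ (Q stuck)

b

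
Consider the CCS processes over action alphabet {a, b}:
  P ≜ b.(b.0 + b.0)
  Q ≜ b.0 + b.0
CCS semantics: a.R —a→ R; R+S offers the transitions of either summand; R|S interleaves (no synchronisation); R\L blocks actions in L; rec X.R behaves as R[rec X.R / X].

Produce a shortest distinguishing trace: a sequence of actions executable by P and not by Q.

P's transition system — 3 states:
  u0 = b.(b.0 + b.0) | --b--▸ u1
  u1 = b.0 + b.0 | --b--▸ u2
  u2 = 0 | ·
Q's transition system — 2 states:
  v0 = b.0 + b.0 | --b--▸ v1
  v1 = 0 | ·
Trace ⟨bb⟩ through P, begin at {u0}:
  [1] b ⇒ {u1}
  [2] b ⇒ {u2}
  — P admits the full trace.
Trace ⟨bb⟩ through Q, begin at {v0}:
  [1] b ⇒ {v1}
  [2] b ⇒ ∅  — Q cannot continue

bb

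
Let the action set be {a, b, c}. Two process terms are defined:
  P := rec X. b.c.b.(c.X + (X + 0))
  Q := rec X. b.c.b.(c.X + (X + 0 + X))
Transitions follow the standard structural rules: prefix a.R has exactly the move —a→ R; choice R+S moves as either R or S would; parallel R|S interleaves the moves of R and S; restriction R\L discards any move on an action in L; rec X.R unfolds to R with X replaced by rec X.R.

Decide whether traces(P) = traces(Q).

LTS(P): 4 reachable states
  m0 = rec X. b.c.b.(c.X + (X + 0)) :: ··b··> m1
  m1 = c.b.(c.(rec X. b.c.b.(c.X + (X + 0))) + ((rec X. b.c.b.(c.X + (X + 0))) + 0)) :: ··c··> m2
  m2 = b.(c.(rec X. b.c.b.(c.X + (X + 0))) + ((rec X. b.c.b.(c.X + (X + 0))) + 0)) :: ··b··> m3
  m3 = c.(rec X. b.c.b.(c.X + (X + 0))) + ((rec X. b.c.b.(c.X + (X + 0))) + 0) :: ··b··> m1, ··c··> m0
LTS(Q): 4 reachable states
  n0 = rec X. b.c.b.(c.X + (X + 0 + X)) :: ··b··> n1
  n1 = c.b.(c.(rec X. b.c.b.(c.X + (X + 0 + X))) + ((rec X. b.c.b.(c.X + (X + 0 + X))) + 0 + (rec X. b.c.b.(c.X + (X + 0 + X))))) :: ··c··> n2
  n2 = b.(c.(rec X. b.c.b.(c.X + (X + 0 + X))) + ((rec X. b.c.b.(c.X + (X + 0 + X))) + 0 + (rec X. b.c.b.(c.X + (X + 0 + X))))) :: ··b··> n3
  n3 = c.(rec X. b.c.b.(c.X + (X + 0 + X))) + ((rec X. b.c.b.(c.X + (X + 0 + X))) + 0 + (rec X. b.c.b.(c.X + (X + 0 + X)))) :: ··b··> n1, ··c··> n0
Coarsest stable partition (strong bisimilarity classes):
  B0 = {m0, n0}
  B1 = {m1, n1}
  B2 = {m2, n2}
  B3 = {m3, n3}
m0 ∈ B0, n0 ∈ B0 → same block
Bisimilar ⇒ trace-equivalent.

traces(P) = traces(Q)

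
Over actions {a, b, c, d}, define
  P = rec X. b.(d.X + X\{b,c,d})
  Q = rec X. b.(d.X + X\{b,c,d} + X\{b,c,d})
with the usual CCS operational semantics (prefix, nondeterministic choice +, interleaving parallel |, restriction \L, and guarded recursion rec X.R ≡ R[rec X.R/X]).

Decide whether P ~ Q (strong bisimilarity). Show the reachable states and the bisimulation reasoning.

YES

LTS(P): 2 reachable states
  m0 = rec X. b.(d.X + X\{b,c,d}) has moves ··b··> m1
  m1 = d.(rec X. b.(d.X + X\{b,c,d})) + (rec X. b.(d.X + X\{b,c,d}))\{b,c,d} has moves ··d··> m0
LTS(Q): 2 reachable states
  n0 = rec X. b.(d.X + X\{b,c,d} + X\{b,c,d}) has moves ··b··> n1
  n1 = d.(rec X. b.(d.X + X\{b,c,d} + X\{b,c,d})) + (rec X. b.(d.X + X\{b,c,d} + X\{b,c,d}))\{b,c,d} + (rec X. b.(d.X + X\{b,c,d} + X\{b,c,d}))\{b,c,d} has moves ··d··> n0
Bisimilarity quotient blocks:
  B0 = {m0, n0}
  B1 = {m1, n1}
m0 ∈ B0, n0 ∈ B0 → same block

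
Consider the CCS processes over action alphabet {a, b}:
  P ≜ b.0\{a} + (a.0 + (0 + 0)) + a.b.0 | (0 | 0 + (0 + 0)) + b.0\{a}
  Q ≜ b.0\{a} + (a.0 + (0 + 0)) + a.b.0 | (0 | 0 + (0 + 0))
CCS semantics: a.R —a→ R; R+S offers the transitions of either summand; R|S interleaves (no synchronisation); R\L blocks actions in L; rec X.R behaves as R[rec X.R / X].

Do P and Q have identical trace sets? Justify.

LTS(P): 5 reachable states
  p0 = b.0\{a} + (a.0 + (0 + 0)) + a.b.0 | (0 | 0 + (0 + 0)) + b.0\{a} | =a=> p1, =a=> p2, =b=> p3
  p1 = 0 | stopped
  p2 = b.0 | (0 | 0 + (0 + 0)) | =b=> p4
  p3 = 0\{a} | stopped
  p4 = 0 | (0 | 0 + (0 + 0)) | stopped
LTS(Q): 5 reachable states
  q0 = b.0\{a} + (a.0 + (0 + 0)) + a.b.0 | (0 | 0 + (0 + 0)) | =a=> q1, =a=> q2, =b=> q3
  q1 = 0 | stopped
  q2 = b.0 | (0 | 0 + (0 + 0)) | =b=> q4
  q3 = 0\{a} | stopped
  q4 = 0 | (0 | 0 + (0 + 0)) | stopped
Coarsest stable partition (strong bisimilarity classes):
  B0 = {p0, q0}
  B1 = {p1, p3, p4, q1, q3, q4}
  B2 = {p2, q2}
p0 ∈ B0, q0 ∈ B0 → same block
Bisimilar ⇒ trace-equivalent.

YES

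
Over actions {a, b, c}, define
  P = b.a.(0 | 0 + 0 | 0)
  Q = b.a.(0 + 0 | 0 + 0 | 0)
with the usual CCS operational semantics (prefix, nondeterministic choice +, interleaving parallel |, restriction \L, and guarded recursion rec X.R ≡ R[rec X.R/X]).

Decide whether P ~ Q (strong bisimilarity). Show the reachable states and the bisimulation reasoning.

P ~ Q

LTS(P): 3 reachable states
  p0 = b.a.(0 | 0 + 0 | 0) :: ··b··> p1
  p1 = a.(0 | 0 + 0 | 0) :: ··a··> p2
  p2 = 0 | 0 + 0 | 0 :: stopped
LTS(Q): 3 reachable states
  q0 = b.a.(0 + 0 | 0 + 0 | 0) :: ··b··> q1
  q1 = a.(0 + 0 | 0 + 0 | 0) :: ··a··> q2
  q2 = 0 + 0 | 0 + 0 | 0 :: stopped
Bisimilarity quotient blocks:
  B0 = {p0, q0}
  B1 = {p1, q1}
  B2 = {p2, q2}
p0 ∈ B0, q0 ∈ B0 → same block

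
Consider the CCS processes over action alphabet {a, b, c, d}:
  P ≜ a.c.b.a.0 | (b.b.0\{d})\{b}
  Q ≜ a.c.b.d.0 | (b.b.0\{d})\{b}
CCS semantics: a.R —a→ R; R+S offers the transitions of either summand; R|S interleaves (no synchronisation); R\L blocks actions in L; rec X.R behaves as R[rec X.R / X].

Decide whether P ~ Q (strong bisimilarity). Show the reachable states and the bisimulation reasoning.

Reachable graph of P (5 states):
  s0 = a.c.b.a.0 | (b.b.0\{d})\{b} → —a→ s1
  s1 = c.b.a.0 | (b.b.0\{d})\{b} → —c→ s2
  s2 = b.a.0 | (b.b.0\{d})\{b} → —b→ s3
  s3 = a.0 | (b.b.0\{d})\{b} → —a→ s4
  s4 = 0 | (b.b.0\{d})\{b} → ∅
Reachable graph of Q (5 states):
  t0 = a.c.b.d.0 | (b.b.0\{d})\{b} → —a→ t1
  t1 = c.b.d.0 | (b.b.0\{d})\{b} → —c→ t2
  t2 = b.d.0 | (b.b.0\{d})\{b} → —b→ t3
  t3 = d.0 | (b.b.0\{d})\{b} → —d→ t4
  t4 = 0 | (b.b.0\{d})\{b} → ∅
Partition-refinement fixed point:
  B0 = {s0}
  B1 = {s1}
  B2 = {s2}
  B3 = {s3}
  B4 = {s4, t4}
  B5 = {t0}
  B6 = {t1}
  B7 = {t2}
  B8 = {t3}
s0 ∈ B0, t0 ∈ B5 → different blocks

not bisimilar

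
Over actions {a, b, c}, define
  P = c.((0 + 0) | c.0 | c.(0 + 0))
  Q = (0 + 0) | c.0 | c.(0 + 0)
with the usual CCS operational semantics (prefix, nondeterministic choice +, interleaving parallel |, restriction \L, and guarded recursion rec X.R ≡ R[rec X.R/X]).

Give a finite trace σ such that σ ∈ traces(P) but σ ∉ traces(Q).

P's transition system — 5 states:
  s0 = c.((0 + 0) | c.0 | c.(0 + 0)) | =c=> s1
  s1 = (0 + 0) | c.0 | c.(0 + 0) | =c=> s2, =c=> s3
  s2 = (0 + 0) | 0 | c.(0 + 0) | =c=> s4
  s3 = (0 + 0) | c.0 | (0 + 0) | =c=> s4
  s4 = (0 + 0) | 0 | (0 + 0) | ∅
Q's transition system — 4 states:
  t0 = (0 + 0) | c.0 | c.(0 + 0) | =c=> t1, =c=> t2
  t1 = (0 + 0) | 0 | c.(0 + 0) | =c=> t3
  t2 = (0 + 0) | c.0 | (0 + 0) | =c=> t3
  t3 = (0 + 0) | 0 | (0 + 0) | ∅
Run σ = ⟨ccc⟩ on P: start {s0}
  step 1 (c): {s1}
  step 2 (c): {s2, s3}
  step 3 (c): {s4}
  ✓ P
Run σ = ⟨ccc⟩ on Q: start {t0}
  step 1 (c): {t1, t2}
  step 2 (c): {t3}
  step 3 (c): ∅  — Q cannot continue

ccc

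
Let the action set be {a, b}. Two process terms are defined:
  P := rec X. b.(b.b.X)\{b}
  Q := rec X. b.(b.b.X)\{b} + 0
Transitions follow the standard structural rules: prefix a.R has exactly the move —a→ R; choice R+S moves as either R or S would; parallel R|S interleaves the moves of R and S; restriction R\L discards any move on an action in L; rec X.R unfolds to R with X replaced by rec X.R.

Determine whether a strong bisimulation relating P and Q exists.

LTS(P): 2 reachable states
  s0 = rec X. b.(b.b.X)\{b} ⊢ --b--▸ s1
  s1 = (b.b.(rec X. b.(b.b.X)\{b}))\{b} ⊢ deadlocked
LTS(Q): 2 reachable states
  t0 = rec X. b.(b.b.X)\{b} + 0 ⊢ --b--▸ t1
  t1 = (b.b.(rec X. b.(b.b.X)\{b} + 0))\{b} ⊢ deadlocked
Bisimilarity quotient blocks:
  B0 = {s0, t0}
  B1 = {s1, t1}
s0 ∈ B0, t0 ∈ B0 → same block

bisimilar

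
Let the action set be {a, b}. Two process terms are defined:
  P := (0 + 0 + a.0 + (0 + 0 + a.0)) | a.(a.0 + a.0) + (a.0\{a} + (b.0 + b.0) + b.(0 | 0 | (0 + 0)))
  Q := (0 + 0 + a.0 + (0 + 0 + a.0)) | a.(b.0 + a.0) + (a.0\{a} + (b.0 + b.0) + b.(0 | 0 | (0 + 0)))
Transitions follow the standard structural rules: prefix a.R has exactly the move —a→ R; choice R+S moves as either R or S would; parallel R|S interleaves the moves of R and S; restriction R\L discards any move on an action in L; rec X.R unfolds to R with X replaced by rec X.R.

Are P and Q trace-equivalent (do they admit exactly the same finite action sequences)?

P's transition system — 9 states:
  m0 = (0 + 0 + a.0 + (0 + 0 + a.0)) | a.(a.0 + a.0) + (a.0\{a} + (b.0 + b.0) + b.(0 | 0 | (0 + 0))) has moves -a-> m1, -a-> m2, -a-> m3, -b-> m4, -b-> m5
  m1 = (0 + 0 + a.0 + (0 + 0 + a.0)) | (a.0 + a.0) has moves -a-> m6, -a-> m7
  m2 = 0 | a.(a.0 + a.0) has moves -a-> m7
  m3 = 0\{a} has moves deadlocked
  m4 = 0 has moves deadlocked
  m5 = 0 | 0 | (0 + 0) has moves deadlocked
  m6 = (0 + 0 + a.0 + (0 + 0 + a.0)) | 0 has moves -a-> m8
  m7 = 0 | (a.0 + a.0) has moves -a-> m8
  m8 = 0 | 0 has moves deadlocked
Q's transition system — 9 states:
  n0 = (0 + 0 + a.0 + (0 + 0 + a.0)) | a.(b.0 + a.0) + (a.0\{a} + (b.0 + b.0) + b.(0 | 0 | (0 + 0))) has moves -a-> n1, -a-> n2, -a-> n3, -b-> n4, -b-> n5
  n1 = (0 + 0 + a.0 + (0 + 0 + a.0)) | (b.0 + a.0) has moves -a-> n6, -a-> n7, -b-> n6
  n2 = 0 | a.(b.0 + a.0) has moves -a-> n7
  n3 = 0\{a} has moves deadlocked
  n4 = 0 has moves deadlocked
  n5 = 0 | 0 | (0 + 0) has moves deadlocked
  n6 = (0 + 0 + a.0 + (0 + 0 + a.0)) | 0 has moves -a-> n8
  n7 = 0 | (b.0 + a.0) has moves -a-> n8, -b-> n8
  n8 = 0 | 0 has moves deadlocked
Trace ⟨ab⟩ through Q, begin at {n0}:
  step 1 (a): {n1, n2, n3}
  step 2 (b): {n6}
  Q completes σ.
Trace ⟨ab⟩ through P, begin at {m0}:
  step 1 (a): {m1, m2, m3}
  step 2 (b): ∅  — P cannot continue

trace-distinct — witness ⟨ab⟩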